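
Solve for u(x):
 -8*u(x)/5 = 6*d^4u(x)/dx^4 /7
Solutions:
 u(x) = (C1*sin(15^(3/4)*7^(1/4)*x/15) + C2*cos(15^(3/4)*7^(1/4)*x/15))*exp(-15^(3/4)*7^(1/4)*x/15) + (C3*sin(15^(3/4)*7^(1/4)*x/15) + C4*cos(15^(3/4)*7^(1/4)*x/15))*exp(15^(3/4)*7^(1/4)*x/15)


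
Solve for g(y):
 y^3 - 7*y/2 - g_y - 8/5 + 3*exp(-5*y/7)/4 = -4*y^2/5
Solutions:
 g(y) = C1 + y^4/4 + 4*y^3/15 - 7*y^2/4 - 8*y/5 - 21*exp(-5*y/7)/20


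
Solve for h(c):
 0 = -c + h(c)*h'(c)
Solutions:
 h(c) = -sqrt(C1 + c^2)
 h(c) = sqrt(C1 + c^2)


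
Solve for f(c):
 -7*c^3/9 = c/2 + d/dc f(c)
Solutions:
 f(c) = C1 - 7*c^4/36 - c^2/4


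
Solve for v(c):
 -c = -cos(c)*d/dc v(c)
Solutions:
 v(c) = C1 + Integral(c/cos(c), c)


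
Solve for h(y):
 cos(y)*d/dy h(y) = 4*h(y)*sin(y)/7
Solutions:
 h(y) = C1/cos(y)^(4/7)


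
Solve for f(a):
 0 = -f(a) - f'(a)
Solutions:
 f(a) = C1*exp(-a)


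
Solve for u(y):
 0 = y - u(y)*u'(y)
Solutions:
 u(y) = -sqrt(C1 + y^2)
 u(y) = sqrt(C1 + y^2)


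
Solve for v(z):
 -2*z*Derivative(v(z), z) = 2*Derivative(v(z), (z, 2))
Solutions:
 v(z) = C1 + C2*erf(sqrt(2)*z/2)


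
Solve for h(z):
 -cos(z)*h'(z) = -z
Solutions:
 h(z) = C1 + Integral(z/cos(z), z)


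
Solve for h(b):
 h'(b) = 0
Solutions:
 h(b) = C1


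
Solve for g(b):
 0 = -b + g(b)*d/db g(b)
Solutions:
 g(b) = -sqrt(C1 + b^2)
 g(b) = sqrt(C1 + b^2)


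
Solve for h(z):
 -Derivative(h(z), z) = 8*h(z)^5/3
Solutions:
 h(z) = -3^(1/4)*(1/(C1 + 32*z))^(1/4)
 h(z) = 3^(1/4)*(1/(C1 + 32*z))^(1/4)
 h(z) = -3^(1/4)*I*(1/(C1 + 32*z))^(1/4)
 h(z) = 3^(1/4)*I*(1/(C1 + 32*z))^(1/4)


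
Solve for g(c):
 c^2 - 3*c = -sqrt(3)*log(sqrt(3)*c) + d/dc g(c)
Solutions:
 g(c) = C1 + c^3/3 - 3*c^2/2 + sqrt(3)*c*log(c) - sqrt(3)*c + sqrt(3)*c*log(3)/2


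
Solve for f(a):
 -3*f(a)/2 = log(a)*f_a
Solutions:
 f(a) = C1*exp(-3*li(a)/2)


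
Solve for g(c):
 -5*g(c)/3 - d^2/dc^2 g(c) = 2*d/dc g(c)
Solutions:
 g(c) = (C1*sin(sqrt(6)*c/3) + C2*cos(sqrt(6)*c/3))*exp(-c)


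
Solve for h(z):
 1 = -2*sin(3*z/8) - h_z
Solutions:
 h(z) = C1 - z + 16*cos(3*z/8)/3


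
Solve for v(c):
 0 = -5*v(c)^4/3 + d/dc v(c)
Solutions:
 v(c) = (-1/(C1 + 5*c))^(1/3)
 v(c) = (-1/(C1 + 5*c))^(1/3)*(-1 - sqrt(3)*I)/2
 v(c) = (-1/(C1 + 5*c))^(1/3)*(-1 + sqrt(3)*I)/2


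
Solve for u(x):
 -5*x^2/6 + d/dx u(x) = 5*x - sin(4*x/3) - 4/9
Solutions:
 u(x) = C1 + 5*x^3/18 + 5*x^2/2 - 4*x/9 + 3*cos(4*x/3)/4


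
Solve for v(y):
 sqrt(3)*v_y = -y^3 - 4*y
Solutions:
 v(y) = C1 - sqrt(3)*y^4/12 - 2*sqrt(3)*y^2/3


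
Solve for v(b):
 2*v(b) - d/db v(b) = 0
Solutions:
 v(b) = C1*exp(2*b)


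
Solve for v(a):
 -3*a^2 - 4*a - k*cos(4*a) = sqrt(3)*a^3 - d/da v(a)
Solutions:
 v(a) = C1 + sqrt(3)*a^4/4 + a^3 + 2*a^2 + k*sin(4*a)/4


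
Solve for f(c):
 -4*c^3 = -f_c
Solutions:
 f(c) = C1 + c^4


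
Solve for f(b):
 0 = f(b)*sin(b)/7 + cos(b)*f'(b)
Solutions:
 f(b) = C1*cos(b)^(1/7)


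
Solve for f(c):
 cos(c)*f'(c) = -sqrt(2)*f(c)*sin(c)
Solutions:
 f(c) = C1*cos(c)^(sqrt(2))


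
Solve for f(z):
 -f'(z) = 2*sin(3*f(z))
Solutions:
 f(z) = -acos((-C1 - exp(12*z))/(C1 - exp(12*z)))/3 + 2*pi/3
 f(z) = acos((-C1 - exp(12*z))/(C1 - exp(12*z)))/3


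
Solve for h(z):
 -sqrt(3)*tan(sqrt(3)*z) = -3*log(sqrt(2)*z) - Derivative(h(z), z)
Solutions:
 h(z) = C1 - 3*z*log(z) - 3*z*log(2)/2 + 3*z - log(cos(sqrt(3)*z))


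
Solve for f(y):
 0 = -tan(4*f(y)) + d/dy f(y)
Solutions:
 f(y) = -asin(C1*exp(4*y))/4 + pi/4
 f(y) = asin(C1*exp(4*y))/4


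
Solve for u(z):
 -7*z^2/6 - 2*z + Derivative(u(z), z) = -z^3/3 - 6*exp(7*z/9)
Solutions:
 u(z) = C1 - z^4/12 + 7*z^3/18 + z^2 - 54*exp(7*z/9)/7


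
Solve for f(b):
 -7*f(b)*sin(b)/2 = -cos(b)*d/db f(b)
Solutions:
 f(b) = C1/cos(b)^(7/2)


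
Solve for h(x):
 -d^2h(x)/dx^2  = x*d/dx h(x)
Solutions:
 h(x) = C1 + C2*erf(sqrt(2)*x/2)


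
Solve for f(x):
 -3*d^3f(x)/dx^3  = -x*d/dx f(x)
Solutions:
 f(x) = C1 + Integral(C2*airyai(3^(2/3)*x/3) + C3*airybi(3^(2/3)*x/3), x)


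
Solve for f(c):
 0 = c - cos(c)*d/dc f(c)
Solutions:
 f(c) = C1 + Integral(c/cos(c), c)


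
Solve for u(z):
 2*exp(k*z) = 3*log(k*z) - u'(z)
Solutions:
 u(z) = C1 + 3*z*log(k*z) - 3*z + Piecewise((-2*exp(k*z)/k, Ne(k, 0)), (-2*z, True))


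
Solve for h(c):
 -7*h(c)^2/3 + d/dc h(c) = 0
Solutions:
 h(c) = -3/(C1 + 7*c)


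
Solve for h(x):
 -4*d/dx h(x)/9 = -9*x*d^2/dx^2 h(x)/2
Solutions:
 h(x) = C1 + C2*x^(89/81)


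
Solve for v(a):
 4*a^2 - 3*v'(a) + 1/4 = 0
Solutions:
 v(a) = C1 + 4*a^3/9 + a/12


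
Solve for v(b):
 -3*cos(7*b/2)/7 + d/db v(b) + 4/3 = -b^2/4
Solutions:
 v(b) = C1 - b^3/12 - 4*b/3 + 6*sin(7*b/2)/49


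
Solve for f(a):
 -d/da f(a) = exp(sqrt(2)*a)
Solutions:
 f(a) = C1 - sqrt(2)*exp(sqrt(2)*a)/2


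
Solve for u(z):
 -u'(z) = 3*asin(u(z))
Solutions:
 Integral(1/asin(_y), (_y, u(z))) = C1 - 3*z


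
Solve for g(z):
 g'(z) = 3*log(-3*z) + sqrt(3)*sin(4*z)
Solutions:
 g(z) = C1 + 3*z*log(-z) - 3*z + 3*z*log(3) - sqrt(3)*cos(4*z)/4


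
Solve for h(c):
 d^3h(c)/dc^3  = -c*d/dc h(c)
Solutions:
 h(c) = C1 + Integral(C2*airyai(-c) + C3*airybi(-c), c)


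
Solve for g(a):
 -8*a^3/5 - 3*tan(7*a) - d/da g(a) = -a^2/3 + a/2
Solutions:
 g(a) = C1 - 2*a^4/5 + a^3/9 - a^2/4 + 3*log(cos(7*a))/7


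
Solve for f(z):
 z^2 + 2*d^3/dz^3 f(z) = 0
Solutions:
 f(z) = C1 + C2*z + C3*z^2 - z^5/120


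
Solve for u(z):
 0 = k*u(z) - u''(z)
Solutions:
 u(z) = C1*exp(-sqrt(k)*z) + C2*exp(sqrt(k)*z)


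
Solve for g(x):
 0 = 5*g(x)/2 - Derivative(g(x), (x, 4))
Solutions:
 g(x) = C1*exp(-2^(3/4)*5^(1/4)*x/2) + C2*exp(2^(3/4)*5^(1/4)*x/2) + C3*sin(2^(3/4)*5^(1/4)*x/2) + C4*cos(2^(3/4)*5^(1/4)*x/2)


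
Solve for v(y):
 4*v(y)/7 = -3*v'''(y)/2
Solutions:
 v(y) = C3*exp(-2*21^(2/3)*y/21) + (C1*sin(3^(1/6)*7^(2/3)*y/7) + C2*cos(3^(1/6)*7^(2/3)*y/7))*exp(21^(2/3)*y/21)


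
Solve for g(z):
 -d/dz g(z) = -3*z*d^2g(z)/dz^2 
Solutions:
 g(z) = C1 + C2*z^(4/3)


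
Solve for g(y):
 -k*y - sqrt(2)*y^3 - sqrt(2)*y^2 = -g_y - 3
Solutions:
 g(y) = C1 + k*y^2/2 + sqrt(2)*y^4/4 + sqrt(2)*y^3/3 - 3*y


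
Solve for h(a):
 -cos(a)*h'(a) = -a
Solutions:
 h(a) = C1 + Integral(a/cos(a), a)


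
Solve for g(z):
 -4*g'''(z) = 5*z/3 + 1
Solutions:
 g(z) = C1 + C2*z + C3*z^2 - 5*z^4/288 - z^3/24


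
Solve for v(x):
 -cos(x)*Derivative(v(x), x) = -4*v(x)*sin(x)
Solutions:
 v(x) = C1/cos(x)^4


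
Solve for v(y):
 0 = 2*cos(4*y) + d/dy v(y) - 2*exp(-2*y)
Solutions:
 v(y) = C1 - sin(4*y)/2 - exp(-2*y)


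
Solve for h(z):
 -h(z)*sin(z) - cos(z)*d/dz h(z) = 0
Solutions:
 h(z) = C1*cos(z)


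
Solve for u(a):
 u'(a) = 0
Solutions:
 u(a) = C1


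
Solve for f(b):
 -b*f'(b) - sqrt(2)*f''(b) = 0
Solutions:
 f(b) = C1 + C2*erf(2^(1/4)*b/2)


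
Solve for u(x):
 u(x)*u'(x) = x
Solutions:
 u(x) = -sqrt(C1 + x^2)
 u(x) = sqrt(C1 + x^2)


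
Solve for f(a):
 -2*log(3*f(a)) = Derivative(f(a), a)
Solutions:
 Integral(1/(log(_y) + log(3)), (_y, f(a)))/2 = C1 - a


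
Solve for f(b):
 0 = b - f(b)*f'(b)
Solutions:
 f(b) = -sqrt(C1 + b^2)
 f(b) = sqrt(C1 + b^2)


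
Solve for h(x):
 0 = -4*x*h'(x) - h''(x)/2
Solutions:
 h(x) = C1 + C2*erf(2*x)


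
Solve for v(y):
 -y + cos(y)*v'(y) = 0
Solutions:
 v(y) = C1 + Integral(y/cos(y), y)


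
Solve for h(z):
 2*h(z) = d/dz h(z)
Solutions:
 h(z) = C1*exp(2*z)


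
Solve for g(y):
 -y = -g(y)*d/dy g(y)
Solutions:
 g(y) = -sqrt(C1 + y^2)
 g(y) = sqrt(C1 + y^2)


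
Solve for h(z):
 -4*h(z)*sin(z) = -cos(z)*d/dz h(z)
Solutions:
 h(z) = C1/cos(z)^4


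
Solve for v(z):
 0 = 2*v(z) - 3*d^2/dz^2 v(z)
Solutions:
 v(z) = C1*exp(-sqrt(6)*z/3) + C2*exp(sqrt(6)*z/3)


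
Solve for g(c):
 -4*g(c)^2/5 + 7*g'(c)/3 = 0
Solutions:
 g(c) = -35/(C1 + 12*c)


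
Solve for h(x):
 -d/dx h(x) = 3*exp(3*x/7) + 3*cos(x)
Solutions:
 h(x) = C1 - 7*exp(3*x/7) - 3*sin(x)


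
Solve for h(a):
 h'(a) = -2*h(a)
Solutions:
 h(a) = C1*exp(-2*a)


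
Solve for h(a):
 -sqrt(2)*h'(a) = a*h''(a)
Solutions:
 h(a) = C1 + C2*a^(1 - sqrt(2))


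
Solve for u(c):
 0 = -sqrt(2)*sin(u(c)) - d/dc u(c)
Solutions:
 u(c) = -acos((-C1 - exp(2*sqrt(2)*c))/(C1 - exp(2*sqrt(2)*c))) + 2*pi
 u(c) = acos((-C1 - exp(2*sqrt(2)*c))/(C1 - exp(2*sqrt(2)*c)))


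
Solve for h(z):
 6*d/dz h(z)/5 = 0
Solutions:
 h(z) = C1


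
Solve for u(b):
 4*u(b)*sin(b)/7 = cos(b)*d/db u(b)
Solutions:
 u(b) = C1/cos(b)^(4/7)


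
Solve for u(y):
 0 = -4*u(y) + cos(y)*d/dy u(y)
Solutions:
 u(y) = C1*(sin(y)^2 + 2*sin(y) + 1)/(sin(y)^2 - 2*sin(y) + 1)


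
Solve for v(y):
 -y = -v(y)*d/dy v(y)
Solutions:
 v(y) = -sqrt(C1 + y^2)
 v(y) = sqrt(C1 + y^2)


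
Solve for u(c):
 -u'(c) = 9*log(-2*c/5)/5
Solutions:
 u(c) = C1 - 9*c*log(-c)/5 + 9*c*(-log(2) + 1 + log(5))/5


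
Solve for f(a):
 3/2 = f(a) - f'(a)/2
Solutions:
 f(a) = C1*exp(2*a) + 3/2


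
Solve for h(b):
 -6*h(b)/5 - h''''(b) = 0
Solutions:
 h(b) = (C1*sin(10^(3/4)*3^(1/4)*b/10) + C2*cos(10^(3/4)*3^(1/4)*b/10))*exp(-10^(3/4)*3^(1/4)*b/10) + (C3*sin(10^(3/4)*3^(1/4)*b/10) + C4*cos(10^(3/4)*3^(1/4)*b/10))*exp(10^(3/4)*3^(1/4)*b/10)


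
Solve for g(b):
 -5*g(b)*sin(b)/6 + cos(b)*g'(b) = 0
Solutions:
 g(b) = C1/cos(b)^(5/6)


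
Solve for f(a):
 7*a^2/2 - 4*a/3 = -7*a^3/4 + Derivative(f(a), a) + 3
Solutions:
 f(a) = C1 + 7*a^4/16 + 7*a^3/6 - 2*a^2/3 - 3*a


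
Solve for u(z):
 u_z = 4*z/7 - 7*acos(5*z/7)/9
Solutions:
 u(z) = C1 + 2*z^2/7 - 7*z*acos(5*z/7)/9 + 7*sqrt(49 - 25*z^2)/45


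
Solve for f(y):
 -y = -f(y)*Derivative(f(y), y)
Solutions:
 f(y) = -sqrt(C1 + y^2)
 f(y) = sqrt(C1 + y^2)


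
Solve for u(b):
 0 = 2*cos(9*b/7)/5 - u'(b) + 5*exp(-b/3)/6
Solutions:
 u(b) = C1 + 14*sin(9*b/7)/45 - 5*exp(-b/3)/2


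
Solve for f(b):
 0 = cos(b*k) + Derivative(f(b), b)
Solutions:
 f(b) = C1 - sin(b*k)/k


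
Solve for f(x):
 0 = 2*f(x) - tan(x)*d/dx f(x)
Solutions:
 f(x) = C1*sin(x)^2


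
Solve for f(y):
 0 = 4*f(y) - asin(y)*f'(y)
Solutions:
 f(y) = C1*exp(4*Integral(1/asin(y), y))


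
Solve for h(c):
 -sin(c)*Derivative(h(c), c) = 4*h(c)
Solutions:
 h(c) = C1*(cos(c)^2 + 2*cos(c) + 1)/(cos(c)^2 - 2*cos(c) + 1)


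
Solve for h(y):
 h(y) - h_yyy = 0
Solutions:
 h(y) = C3*exp(y) + (C1*sin(sqrt(3)*y/2) + C2*cos(sqrt(3)*y/2))*exp(-y/2)


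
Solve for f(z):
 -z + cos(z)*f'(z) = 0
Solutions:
 f(z) = C1 + Integral(z/cos(z), z)


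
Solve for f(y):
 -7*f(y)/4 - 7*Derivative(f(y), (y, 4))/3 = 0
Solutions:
 f(y) = (C1*sin(3^(1/4)*y/2) + C2*cos(3^(1/4)*y/2))*exp(-3^(1/4)*y/2) + (C3*sin(3^(1/4)*y/2) + C4*cos(3^(1/4)*y/2))*exp(3^(1/4)*y/2)


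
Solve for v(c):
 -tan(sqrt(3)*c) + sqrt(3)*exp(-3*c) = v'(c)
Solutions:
 v(c) = C1 - sqrt(3)*log(tan(sqrt(3)*c)^2 + 1)/6 - sqrt(3)*exp(-3*c)/3


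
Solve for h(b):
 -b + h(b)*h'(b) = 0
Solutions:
 h(b) = -sqrt(C1 + b^2)
 h(b) = sqrt(C1 + b^2)


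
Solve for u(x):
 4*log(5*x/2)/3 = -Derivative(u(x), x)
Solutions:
 u(x) = C1 - 4*x*log(x)/3 - 4*x*log(5)/3 + 4*x*log(2)/3 + 4*x/3


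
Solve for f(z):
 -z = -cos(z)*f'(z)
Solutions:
 f(z) = C1 + Integral(z/cos(z), z)


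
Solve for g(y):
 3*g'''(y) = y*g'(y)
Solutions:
 g(y) = C1 + Integral(C2*airyai(3^(2/3)*y/3) + C3*airybi(3^(2/3)*y/3), y)


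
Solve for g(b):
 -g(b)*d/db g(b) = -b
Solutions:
 g(b) = -sqrt(C1 + b^2)
 g(b) = sqrt(C1 + b^2)


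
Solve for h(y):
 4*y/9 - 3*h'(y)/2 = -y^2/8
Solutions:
 h(y) = C1 + y^3/36 + 4*y^2/27


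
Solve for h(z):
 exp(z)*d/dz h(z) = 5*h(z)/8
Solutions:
 h(z) = C1*exp(-5*exp(-z)/8)


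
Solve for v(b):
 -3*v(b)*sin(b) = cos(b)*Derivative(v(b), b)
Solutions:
 v(b) = C1*cos(b)^3


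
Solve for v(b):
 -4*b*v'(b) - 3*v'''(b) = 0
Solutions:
 v(b) = C1 + Integral(C2*airyai(-6^(2/3)*b/3) + C3*airybi(-6^(2/3)*b/3), b)


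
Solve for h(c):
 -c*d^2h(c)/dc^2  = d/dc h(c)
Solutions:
 h(c) = C1 + C2*log(c)


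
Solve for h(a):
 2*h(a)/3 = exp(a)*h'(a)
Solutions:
 h(a) = C1*exp(-2*exp(-a)/3)


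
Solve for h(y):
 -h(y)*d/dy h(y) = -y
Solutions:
 h(y) = -sqrt(C1 + y^2)
 h(y) = sqrt(C1 + y^2)


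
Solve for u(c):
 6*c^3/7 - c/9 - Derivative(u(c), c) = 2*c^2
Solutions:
 u(c) = C1 + 3*c^4/14 - 2*c^3/3 - c^2/18


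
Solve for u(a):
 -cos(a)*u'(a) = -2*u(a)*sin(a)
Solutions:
 u(a) = C1/cos(a)^2


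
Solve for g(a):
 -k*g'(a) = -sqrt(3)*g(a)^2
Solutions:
 g(a) = -k/(C1*k + sqrt(3)*a)


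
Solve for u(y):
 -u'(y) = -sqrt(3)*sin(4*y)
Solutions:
 u(y) = C1 - sqrt(3)*cos(4*y)/4


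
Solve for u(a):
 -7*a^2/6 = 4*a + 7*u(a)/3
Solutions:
 u(a) = a*(-7*a - 24)/14


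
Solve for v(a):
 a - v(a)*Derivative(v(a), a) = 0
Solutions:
 v(a) = -sqrt(C1 + a^2)
 v(a) = sqrt(C1 + a^2)


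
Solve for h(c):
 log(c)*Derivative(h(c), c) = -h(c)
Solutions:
 h(c) = C1*exp(-li(c))


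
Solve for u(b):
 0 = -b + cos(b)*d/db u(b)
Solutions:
 u(b) = C1 + Integral(b/cos(b), b)


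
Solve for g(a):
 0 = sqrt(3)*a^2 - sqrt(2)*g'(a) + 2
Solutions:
 g(a) = C1 + sqrt(6)*a^3/6 + sqrt(2)*a


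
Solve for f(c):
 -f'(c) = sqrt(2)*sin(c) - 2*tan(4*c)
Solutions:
 f(c) = C1 - log(cos(4*c))/2 + sqrt(2)*cos(c)


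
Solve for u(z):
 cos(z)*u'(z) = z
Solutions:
 u(z) = C1 + Integral(z/cos(z), z)


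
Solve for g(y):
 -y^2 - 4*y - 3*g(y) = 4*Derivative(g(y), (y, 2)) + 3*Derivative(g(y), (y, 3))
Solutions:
 g(y) = C1*exp(y*(-16 + 32*2^(1/3)/(27*sqrt(985) + 857)^(1/3) + 2^(2/3)*(27*sqrt(985) + 857)^(1/3))/36)*sin(2^(1/3)*sqrt(3)*y*(-2^(1/3)*(27*sqrt(985) + 857)^(1/3) + 32/(27*sqrt(985) + 857)^(1/3))/36) + C2*exp(y*(-16 + 32*2^(1/3)/(27*sqrt(985) + 857)^(1/3) + 2^(2/3)*(27*sqrt(985) + 857)^(1/3))/36)*cos(2^(1/3)*sqrt(3)*y*(-2^(1/3)*(27*sqrt(985) + 857)^(1/3) + 32/(27*sqrt(985) + 857)^(1/3))/36) + C3*exp(-y*(32*2^(1/3)/(27*sqrt(985) + 857)^(1/3) + 8 + 2^(2/3)*(27*sqrt(985) + 857)^(1/3))/18) - y^2/3 - 4*y/3 + 8/9


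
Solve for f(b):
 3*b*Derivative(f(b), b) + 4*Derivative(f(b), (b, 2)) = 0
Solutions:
 f(b) = C1 + C2*erf(sqrt(6)*b/4)


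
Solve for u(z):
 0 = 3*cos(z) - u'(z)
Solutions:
 u(z) = C1 + 3*sin(z)


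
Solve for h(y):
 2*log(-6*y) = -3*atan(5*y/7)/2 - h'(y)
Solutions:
 h(y) = C1 - 2*y*log(-y) - 3*y*atan(5*y/7)/2 - 2*y*log(6) + 2*y + 21*log(25*y^2 + 49)/20


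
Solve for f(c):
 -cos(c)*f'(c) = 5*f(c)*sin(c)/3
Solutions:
 f(c) = C1*cos(c)^(5/3)


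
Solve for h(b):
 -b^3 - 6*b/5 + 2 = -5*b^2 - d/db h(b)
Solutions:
 h(b) = C1 + b^4/4 - 5*b^3/3 + 3*b^2/5 - 2*b


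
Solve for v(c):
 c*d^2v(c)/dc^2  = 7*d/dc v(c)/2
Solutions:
 v(c) = C1 + C2*c^(9/2)


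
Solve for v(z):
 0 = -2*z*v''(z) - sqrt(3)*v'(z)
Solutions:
 v(z) = C1 + C2*z^(1 - sqrt(3)/2)


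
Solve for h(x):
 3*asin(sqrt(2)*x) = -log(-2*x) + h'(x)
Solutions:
 h(x) = C1 + x*log(-x) + 3*x*asin(sqrt(2)*x) - x + x*log(2) + 3*sqrt(2)*sqrt(1 - 2*x^2)/2


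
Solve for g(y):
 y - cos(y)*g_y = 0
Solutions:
 g(y) = C1 + Integral(y/cos(y), y)


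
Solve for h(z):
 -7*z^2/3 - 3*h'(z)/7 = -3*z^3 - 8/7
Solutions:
 h(z) = C1 + 7*z^4/4 - 49*z^3/27 + 8*z/3


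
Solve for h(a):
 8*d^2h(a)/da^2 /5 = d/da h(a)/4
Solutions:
 h(a) = C1 + C2*exp(5*a/32)


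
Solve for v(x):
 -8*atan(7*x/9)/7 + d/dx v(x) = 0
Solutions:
 v(x) = C1 + 8*x*atan(7*x/9)/7 - 36*log(49*x^2 + 81)/49


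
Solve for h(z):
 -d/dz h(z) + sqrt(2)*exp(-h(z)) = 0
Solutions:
 h(z) = log(C1 + sqrt(2)*z)


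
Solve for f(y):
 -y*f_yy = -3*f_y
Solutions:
 f(y) = C1 + C2*y^4


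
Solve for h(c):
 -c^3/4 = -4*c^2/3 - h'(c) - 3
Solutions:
 h(c) = C1 + c^4/16 - 4*c^3/9 - 3*c


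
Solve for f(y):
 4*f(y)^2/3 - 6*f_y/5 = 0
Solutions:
 f(y) = -9/(C1 + 10*y)


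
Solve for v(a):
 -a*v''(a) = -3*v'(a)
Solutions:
 v(a) = C1 + C2*a^4


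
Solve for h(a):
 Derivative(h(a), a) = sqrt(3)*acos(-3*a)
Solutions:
 h(a) = C1 + sqrt(3)*(a*acos(-3*a) + sqrt(1 - 9*a^2)/3)


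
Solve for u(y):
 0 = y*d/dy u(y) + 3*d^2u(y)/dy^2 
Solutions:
 u(y) = C1 + C2*erf(sqrt(6)*y/6)


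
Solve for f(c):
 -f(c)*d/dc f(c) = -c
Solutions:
 f(c) = -sqrt(C1 + c^2)
 f(c) = sqrt(C1 + c^2)


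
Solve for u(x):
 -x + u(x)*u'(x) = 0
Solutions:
 u(x) = -sqrt(C1 + x^2)
 u(x) = sqrt(C1 + x^2)


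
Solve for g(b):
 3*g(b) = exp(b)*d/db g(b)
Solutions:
 g(b) = C1*exp(-3*exp(-b))


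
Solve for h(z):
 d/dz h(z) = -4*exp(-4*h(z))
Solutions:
 h(z) = log(-I*(C1 - 16*z)^(1/4))
 h(z) = log(I*(C1 - 16*z)^(1/4))
 h(z) = log(-(C1 - 16*z)^(1/4))
 h(z) = log(C1 - 16*z)/4


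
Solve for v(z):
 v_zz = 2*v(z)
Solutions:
 v(z) = C1*exp(-sqrt(2)*z) + C2*exp(sqrt(2)*z)


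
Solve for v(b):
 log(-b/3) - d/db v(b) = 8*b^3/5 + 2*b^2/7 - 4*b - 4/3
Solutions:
 v(b) = C1 - 2*b^4/5 - 2*b^3/21 + 2*b^2 + b*log(-b) + b*(1/3 - log(3))


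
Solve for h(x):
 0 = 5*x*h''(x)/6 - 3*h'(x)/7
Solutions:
 h(x) = C1 + C2*x^(53/35)


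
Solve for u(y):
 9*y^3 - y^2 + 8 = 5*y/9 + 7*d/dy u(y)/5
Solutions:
 u(y) = C1 + 45*y^4/28 - 5*y^3/21 - 25*y^2/126 + 40*y/7


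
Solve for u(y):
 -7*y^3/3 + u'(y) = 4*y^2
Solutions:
 u(y) = C1 + 7*y^4/12 + 4*y^3/3


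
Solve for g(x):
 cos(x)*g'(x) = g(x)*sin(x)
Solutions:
 g(x) = C1/cos(x)


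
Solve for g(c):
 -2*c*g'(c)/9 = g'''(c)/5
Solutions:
 g(c) = C1 + Integral(C2*airyai(-30^(1/3)*c/3) + C3*airybi(-30^(1/3)*c/3), c)


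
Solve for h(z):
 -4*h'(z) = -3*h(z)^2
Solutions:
 h(z) = -4/(C1 + 3*z)


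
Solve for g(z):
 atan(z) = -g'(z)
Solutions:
 g(z) = C1 - z*atan(z) + log(z^2 + 1)/2


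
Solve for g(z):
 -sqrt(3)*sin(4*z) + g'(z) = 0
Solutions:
 g(z) = C1 - sqrt(3)*cos(4*z)/4


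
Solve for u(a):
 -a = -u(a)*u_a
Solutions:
 u(a) = -sqrt(C1 + a^2)
 u(a) = sqrt(C1 + a^2)


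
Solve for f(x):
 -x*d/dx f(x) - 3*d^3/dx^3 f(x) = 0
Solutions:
 f(x) = C1 + Integral(C2*airyai(-3^(2/3)*x/3) + C3*airybi(-3^(2/3)*x/3), x)


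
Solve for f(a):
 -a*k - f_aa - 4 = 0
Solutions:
 f(a) = C1 + C2*a - a^3*k/6 - 2*a^2


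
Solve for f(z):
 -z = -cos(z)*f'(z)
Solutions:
 f(z) = C1 + Integral(z/cos(z), z)


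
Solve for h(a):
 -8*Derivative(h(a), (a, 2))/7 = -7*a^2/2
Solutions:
 h(a) = C1 + C2*a + 49*a^4/192


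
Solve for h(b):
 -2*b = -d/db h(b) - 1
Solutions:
 h(b) = C1 + b^2 - b


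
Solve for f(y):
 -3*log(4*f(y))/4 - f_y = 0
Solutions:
 4*Integral(1/(log(_y) + 2*log(2)), (_y, f(y)))/3 = C1 - y


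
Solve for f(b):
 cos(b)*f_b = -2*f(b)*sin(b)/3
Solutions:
 f(b) = C1*cos(b)^(2/3)


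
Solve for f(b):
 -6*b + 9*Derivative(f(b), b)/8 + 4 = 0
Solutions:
 f(b) = C1 + 8*b^2/3 - 32*b/9


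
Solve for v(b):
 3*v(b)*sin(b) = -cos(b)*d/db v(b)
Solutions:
 v(b) = C1*cos(b)^3


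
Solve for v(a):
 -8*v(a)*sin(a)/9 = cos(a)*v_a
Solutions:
 v(a) = C1*cos(a)^(8/9)


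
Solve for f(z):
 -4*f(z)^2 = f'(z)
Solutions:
 f(z) = 1/(C1 + 4*z)


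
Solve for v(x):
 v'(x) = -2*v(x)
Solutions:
 v(x) = C1*exp(-2*x)


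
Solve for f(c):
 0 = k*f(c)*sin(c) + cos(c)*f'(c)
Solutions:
 f(c) = C1*exp(k*log(cos(c)))


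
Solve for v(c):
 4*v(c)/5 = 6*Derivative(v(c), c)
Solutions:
 v(c) = C1*exp(2*c/15)


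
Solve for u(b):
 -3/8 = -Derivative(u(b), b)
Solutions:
 u(b) = C1 + 3*b/8


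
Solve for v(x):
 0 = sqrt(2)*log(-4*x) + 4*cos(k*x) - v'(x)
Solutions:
 v(x) = C1 + sqrt(2)*x*(log(-x) - 1) + 2*sqrt(2)*x*log(2) + 4*Piecewise((sin(k*x)/k, Ne(k, 0)), (x, True))


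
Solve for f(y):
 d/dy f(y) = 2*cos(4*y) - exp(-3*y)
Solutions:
 f(y) = C1 + sin(4*y)/2 + exp(-3*y)/3


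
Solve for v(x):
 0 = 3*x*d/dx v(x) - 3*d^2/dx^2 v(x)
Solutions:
 v(x) = C1 + C2*erfi(sqrt(2)*x/2)


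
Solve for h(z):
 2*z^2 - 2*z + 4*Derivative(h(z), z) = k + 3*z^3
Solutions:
 h(z) = C1 + k*z/4 + 3*z^4/16 - z^3/6 + z^2/4


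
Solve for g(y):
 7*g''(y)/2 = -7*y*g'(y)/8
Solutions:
 g(y) = C1 + C2*erf(sqrt(2)*y/4)


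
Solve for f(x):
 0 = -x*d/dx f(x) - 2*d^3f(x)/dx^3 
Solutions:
 f(x) = C1 + Integral(C2*airyai(-2^(2/3)*x/2) + C3*airybi(-2^(2/3)*x/2), x)


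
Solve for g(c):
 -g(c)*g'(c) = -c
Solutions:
 g(c) = -sqrt(C1 + c^2)
 g(c) = sqrt(C1 + c^2)


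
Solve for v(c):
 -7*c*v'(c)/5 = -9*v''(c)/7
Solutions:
 v(c) = C1 + C2*erfi(7*sqrt(10)*c/30)


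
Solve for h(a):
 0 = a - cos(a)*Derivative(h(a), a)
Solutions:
 h(a) = C1 + Integral(a/cos(a), a)


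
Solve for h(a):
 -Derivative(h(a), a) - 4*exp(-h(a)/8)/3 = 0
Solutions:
 h(a) = 8*log(C1 - a/6)


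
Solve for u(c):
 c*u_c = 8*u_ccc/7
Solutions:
 u(c) = C1 + Integral(C2*airyai(7^(1/3)*c/2) + C3*airybi(7^(1/3)*c/2), c)


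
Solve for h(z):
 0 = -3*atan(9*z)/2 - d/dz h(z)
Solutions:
 h(z) = C1 - 3*z*atan(9*z)/2 + log(81*z^2 + 1)/12


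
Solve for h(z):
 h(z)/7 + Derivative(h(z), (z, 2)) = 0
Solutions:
 h(z) = C1*sin(sqrt(7)*z/7) + C2*cos(sqrt(7)*z/7)


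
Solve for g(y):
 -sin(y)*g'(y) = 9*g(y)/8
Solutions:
 g(y) = C1*(cos(y) + 1)^(9/16)/(cos(y) - 1)^(9/16)


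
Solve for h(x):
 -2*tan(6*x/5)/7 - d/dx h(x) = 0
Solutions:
 h(x) = C1 + 5*log(cos(6*x/5))/21


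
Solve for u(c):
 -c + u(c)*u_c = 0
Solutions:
 u(c) = -sqrt(C1 + c^2)
 u(c) = sqrt(C1 + c^2)


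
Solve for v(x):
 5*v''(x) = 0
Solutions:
 v(x) = C1 + C2*x


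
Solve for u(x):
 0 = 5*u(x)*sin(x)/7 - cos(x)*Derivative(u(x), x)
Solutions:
 u(x) = C1/cos(x)^(5/7)


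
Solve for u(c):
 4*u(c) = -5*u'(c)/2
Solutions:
 u(c) = C1*exp(-8*c/5)


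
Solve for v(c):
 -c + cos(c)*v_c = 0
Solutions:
 v(c) = C1 + Integral(c/cos(c), c)


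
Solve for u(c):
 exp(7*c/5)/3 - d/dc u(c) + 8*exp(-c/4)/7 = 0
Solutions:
 u(c) = C1 + 5*exp(7*c/5)/21 - 32*exp(-c/4)/7


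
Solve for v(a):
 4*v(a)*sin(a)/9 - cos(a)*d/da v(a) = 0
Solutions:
 v(a) = C1/cos(a)^(4/9)


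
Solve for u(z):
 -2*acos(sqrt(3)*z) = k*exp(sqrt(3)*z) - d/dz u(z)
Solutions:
 u(z) = C1 + sqrt(3)*k*exp(sqrt(3)*z)/3 + 2*z*acos(sqrt(3)*z) - 2*sqrt(3)*sqrt(1 - 3*z^2)/3


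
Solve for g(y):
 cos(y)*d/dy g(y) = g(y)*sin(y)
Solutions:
 g(y) = C1/cos(y)


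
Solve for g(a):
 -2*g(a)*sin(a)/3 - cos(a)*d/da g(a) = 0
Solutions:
 g(a) = C1*cos(a)^(2/3)


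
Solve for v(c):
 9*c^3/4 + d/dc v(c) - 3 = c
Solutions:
 v(c) = C1 - 9*c^4/16 + c^2/2 + 3*c


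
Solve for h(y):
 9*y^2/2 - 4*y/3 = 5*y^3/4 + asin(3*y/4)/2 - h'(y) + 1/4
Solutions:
 h(y) = C1 + 5*y^4/16 - 3*y^3/2 + 2*y^2/3 + y*asin(3*y/4)/2 + y/4 + sqrt(16 - 9*y^2)/6


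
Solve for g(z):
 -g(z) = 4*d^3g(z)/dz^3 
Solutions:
 g(z) = C3*exp(-2^(1/3)*z/2) + (C1*sin(2^(1/3)*sqrt(3)*z/4) + C2*cos(2^(1/3)*sqrt(3)*z/4))*exp(2^(1/3)*z/4)


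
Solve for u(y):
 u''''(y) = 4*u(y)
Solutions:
 u(y) = C1*exp(-sqrt(2)*y) + C2*exp(sqrt(2)*y) + C3*sin(sqrt(2)*y) + C4*cos(sqrt(2)*y)


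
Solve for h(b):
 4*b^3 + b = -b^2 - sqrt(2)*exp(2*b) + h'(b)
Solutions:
 h(b) = C1 + b^4 + b^3/3 + b^2/2 + sqrt(2)*exp(2*b)/2


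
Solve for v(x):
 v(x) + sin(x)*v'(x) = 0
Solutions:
 v(x) = C1*sqrt(cos(x) + 1)/sqrt(cos(x) - 1)


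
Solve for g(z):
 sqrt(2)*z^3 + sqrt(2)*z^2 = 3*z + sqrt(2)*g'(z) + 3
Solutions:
 g(z) = C1 + z^4/4 + z^3/3 - 3*sqrt(2)*z^2/4 - 3*sqrt(2)*z/2


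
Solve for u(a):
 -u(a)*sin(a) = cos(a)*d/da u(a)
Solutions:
 u(a) = C1*cos(a)


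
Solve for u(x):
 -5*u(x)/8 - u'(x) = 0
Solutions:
 u(x) = C1*exp(-5*x/8)


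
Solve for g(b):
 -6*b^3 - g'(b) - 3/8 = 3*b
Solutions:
 g(b) = C1 - 3*b^4/2 - 3*b^2/2 - 3*b/8


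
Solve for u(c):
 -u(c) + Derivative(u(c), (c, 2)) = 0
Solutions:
 u(c) = C1*exp(-c) + C2*exp(c)


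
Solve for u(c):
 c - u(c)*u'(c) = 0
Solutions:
 u(c) = -sqrt(C1 + c^2)
 u(c) = sqrt(C1 + c^2)


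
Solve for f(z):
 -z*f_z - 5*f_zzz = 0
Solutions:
 f(z) = C1 + Integral(C2*airyai(-5^(2/3)*z/5) + C3*airybi(-5^(2/3)*z/5), z)


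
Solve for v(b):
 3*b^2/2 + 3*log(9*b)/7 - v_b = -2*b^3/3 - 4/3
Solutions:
 v(b) = C1 + b^4/6 + b^3/2 + 3*b*log(b)/7 + 19*b/21 + 6*b*log(3)/7


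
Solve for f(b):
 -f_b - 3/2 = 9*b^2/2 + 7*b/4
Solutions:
 f(b) = C1 - 3*b^3/2 - 7*b^2/8 - 3*b/2


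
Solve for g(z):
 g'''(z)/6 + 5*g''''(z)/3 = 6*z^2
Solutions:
 g(z) = C1 + C2*z + C3*z^2 + C4*exp(-z/10) + 3*z^5/5 - 30*z^4 + 1200*z^3


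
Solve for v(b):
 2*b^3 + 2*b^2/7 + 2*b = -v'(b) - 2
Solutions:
 v(b) = C1 - b^4/2 - 2*b^3/21 - b^2 - 2*b


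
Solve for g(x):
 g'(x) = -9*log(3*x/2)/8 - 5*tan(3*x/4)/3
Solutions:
 g(x) = C1 - 9*x*log(x)/8 - 9*x*log(3)/8 + 9*x*log(2)/8 + 9*x/8 + 20*log(cos(3*x/4))/9


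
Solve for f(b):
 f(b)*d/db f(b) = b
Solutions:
 f(b) = -sqrt(C1 + b^2)
 f(b) = sqrt(C1 + b^2)


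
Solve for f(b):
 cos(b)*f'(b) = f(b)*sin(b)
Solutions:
 f(b) = C1/cos(b)


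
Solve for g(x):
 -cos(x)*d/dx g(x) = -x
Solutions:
 g(x) = C1 + Integral(x/cos(x), x)


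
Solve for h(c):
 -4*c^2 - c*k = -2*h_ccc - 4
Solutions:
 h(c) = C1 + C2*c + C3*c^2 + c^5/30 + c^4*k/48 - c^3/3


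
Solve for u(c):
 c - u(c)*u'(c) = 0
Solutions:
 u(c) = -sqrt(C1 + c^2)
 u(c) = sqrt(C1 + c^2)


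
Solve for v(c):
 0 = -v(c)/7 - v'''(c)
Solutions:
 v(c) = C3*exp(-7^(2/3)*c/7) + (C1*sin(sqrt(3)*7^(2/3)*c/14) + C2*cos(sqrt(3)*7^(2/3)*c/14))*exp(7^(2/3)*c/14)


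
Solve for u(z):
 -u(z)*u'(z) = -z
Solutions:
 u(z) = -sqrt(C1 + z^2)
 u(z) = sqrt(C1 + z^2)


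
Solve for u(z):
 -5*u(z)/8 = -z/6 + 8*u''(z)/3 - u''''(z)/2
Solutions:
 u(z) = C1*exp(-sqrt(6)*z*sqrt(16 + sqrt(301))/6) + C2*exp(sqrt(6)*z*sqrt(16 + sqrt(301))/6) + C3*sin(sqrt(6)*z*sqrt(-16 + sqrt(301))/6) + C4*cos(sqrt(6)*z*sqrt(-16 + sqrt(301))/6) + 4*z/15


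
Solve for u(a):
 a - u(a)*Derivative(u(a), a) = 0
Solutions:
 u(a) = -sqrt(C1 + a^2)
 u(a) = sqrt(C1 + a^2)


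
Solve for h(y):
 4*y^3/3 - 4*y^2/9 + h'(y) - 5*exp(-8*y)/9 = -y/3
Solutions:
 h(y) = C1 - y^4/3 + 4*y^3/27 - y^2/6 - 5*exp(-8*y)/72


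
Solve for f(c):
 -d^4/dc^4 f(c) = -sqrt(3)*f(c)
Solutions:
 f(c) = C1*exp(-3^(1/8)*c) + C2*exp(3^(1/8)*c) + C3*sin(3^(1/8)*c) + C4*cos(3^(1/8)*c)


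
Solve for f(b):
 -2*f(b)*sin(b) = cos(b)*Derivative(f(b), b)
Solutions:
 f(b) = C1*cos(b)^2


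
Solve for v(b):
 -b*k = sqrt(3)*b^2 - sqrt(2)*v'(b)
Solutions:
 v(b) = C1 + sqrt(6)*b^3/6 + sqrt(2)*b^2*k/4


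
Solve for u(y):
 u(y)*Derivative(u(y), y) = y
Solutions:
 u(y) = -sqrt(C1 + y^2)
 u(y) = sqrt(C1 + y^2)


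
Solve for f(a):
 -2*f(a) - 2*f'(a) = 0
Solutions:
 f(a) = C1*exp(-a)


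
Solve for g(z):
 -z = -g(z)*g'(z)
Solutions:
 g(z) = -sqrt(C1 + z^2)
 g(z) = sqrt(C1 + z^2)


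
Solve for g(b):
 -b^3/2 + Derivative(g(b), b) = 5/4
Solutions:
 g(b) = C1 + b^4/8 + 5*b/4


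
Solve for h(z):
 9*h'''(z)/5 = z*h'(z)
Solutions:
 h(z) = C1 + Integral(C2*airyai(15^(1/3)*z/3) + C3*airybi(15^(1/3)*z/3), z)


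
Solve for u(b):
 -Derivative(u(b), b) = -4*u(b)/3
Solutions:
 u(b) = C1*exp(4*b/3)


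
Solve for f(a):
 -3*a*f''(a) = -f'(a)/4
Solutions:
 f(a) = C1 + C2*a^(13/12)


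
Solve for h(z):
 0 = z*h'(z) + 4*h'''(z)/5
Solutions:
 h(z) = C1 + Integral(C2*airyai(-10^(1/3)*z/2) + C3*airybi(-10^(1/3)*z/2), z)


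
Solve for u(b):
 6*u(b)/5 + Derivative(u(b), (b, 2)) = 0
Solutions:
 u(b) = C1*sin(sqrt(30)*b/5) + C2*cos(sqrt(30)*b/5)


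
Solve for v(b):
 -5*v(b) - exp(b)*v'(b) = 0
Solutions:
 v(b) = C1*exp(5*exp(-b))


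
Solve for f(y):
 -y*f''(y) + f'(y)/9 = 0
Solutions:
 f(y) = C1 + C2*y^(10/9)


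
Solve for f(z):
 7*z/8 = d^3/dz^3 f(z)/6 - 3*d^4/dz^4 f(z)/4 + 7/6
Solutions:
 f(z) = C1 + C2*z + C3*z^2 + C4*exp(2*z/9) + 7*z^4/32 + 133*z^3/48


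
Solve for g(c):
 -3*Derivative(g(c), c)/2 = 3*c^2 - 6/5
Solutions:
 g(c) = C1 - 2*c^3/3 + 4*c/5


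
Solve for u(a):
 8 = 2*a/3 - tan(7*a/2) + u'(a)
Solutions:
 u(a) = C1 - a^2/3 + 8*a - 2*log(cos(7*a/2))/7


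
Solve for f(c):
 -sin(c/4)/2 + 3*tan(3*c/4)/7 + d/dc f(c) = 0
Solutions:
 f(c) = C1 + 4*log(cos(3*c/4))/7 - 2*cos(c/4)


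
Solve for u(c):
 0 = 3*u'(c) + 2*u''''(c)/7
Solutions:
 u(c) = C1 + C4*exp(-2^(2/3)*21^(1/3)*c/2) + (C2*sin(2^(2/3)*3^(5/6)*7^(1/3)*c/4) + C3*cos(2^(2/3)*3^(5/6)*7^(1/3)*c/4))*exp(2^(2/3)*21^(1/3)*c/4)


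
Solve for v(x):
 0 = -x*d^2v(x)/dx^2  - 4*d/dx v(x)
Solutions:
 v(x) = C1 + C2/x^3


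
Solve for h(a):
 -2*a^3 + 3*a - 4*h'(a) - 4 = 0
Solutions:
 h(a) = C1 - a^4/8 + 3*a^2/8 - a


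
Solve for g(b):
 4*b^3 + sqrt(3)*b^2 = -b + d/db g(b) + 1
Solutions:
 g(b) = C1 + b^4 + sqrt(3)*b^3/3 + b^2/2 - b


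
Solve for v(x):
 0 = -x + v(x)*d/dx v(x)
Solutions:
 v(x) = -sqrt(C1 + x^2)
 v(x) = sqrt(C1 + x^2)


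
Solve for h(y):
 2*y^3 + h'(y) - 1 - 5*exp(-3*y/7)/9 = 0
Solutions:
 h(y) = C1 - y^4/2 + y - 35*exp(-3*y/7)/27


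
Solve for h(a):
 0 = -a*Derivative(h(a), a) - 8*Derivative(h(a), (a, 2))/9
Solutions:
 h(a) = C1 + C2*erf(3*a/4)


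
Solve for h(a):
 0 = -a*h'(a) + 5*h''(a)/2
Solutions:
 h(a) = C1 + C2*erfi(sqrt(5)*a/5)


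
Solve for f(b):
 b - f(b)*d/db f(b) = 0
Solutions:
 f(b) = -sqrt(C1 + b^2)
 f(b) = sqrt(C1 + b^2)


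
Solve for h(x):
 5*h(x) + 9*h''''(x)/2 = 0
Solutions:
 h(x) = (C1*sin(2^(3/4)*sqrt(3)*5^(1/4)*x/6) + C2*cos(2^(3/4)*sqrt(3)*5^(1/4)*x/6))*exp(-2^(3/4)*sqrt(3)*5^(1/4)*x/6) + (C3*sin(2^(3/4)*sqrt(3)*5^(1/4)*x/6) + C4*cos(2^(3/4)*sqrt(3)*5^(1/4)*x/6))*exp(2^(3/4)*sqrt(3)*5^(1/4)*x/6)


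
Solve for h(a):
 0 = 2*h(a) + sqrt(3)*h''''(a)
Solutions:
 h(a) = (C1*sin(2^(3/4)*3^(7/8)*a/6) + C2*cos(2^(3/4)*3^(7/8)*a/6))*exp(-2^(3/4)*3^(7/8)*a/6) + (C3*sin(2^(3/4)*3^(7/8)*a/6) + C4*cos(2^(3/4)*3^(7/8)*a/6))*exp(2^(3/4)*3^(7/8)*a/6)


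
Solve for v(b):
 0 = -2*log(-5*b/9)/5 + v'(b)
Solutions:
 v(b) = C1 + 2*b*log(-b)/5 + 2*b*(-2*log(3) - 1 + log(5))/5


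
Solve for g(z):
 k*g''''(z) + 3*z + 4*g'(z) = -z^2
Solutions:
 g(z) = C1 + C2*exp(2^(2/3)*z*(-1/k)^(1/3)) + C3*exp(2^(2/3)*z*(-1/k)^(1/3)*(-1 + sqrt(3)*I)/2) + C4*exp(-2^(2/3)*z*(-1/k)^(1/3)*(1 + sqrt(3)*I)/2) - z^3/12 - 3*z^2/8


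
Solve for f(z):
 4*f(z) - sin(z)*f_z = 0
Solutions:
 f(z) = C1*(cos(z)^2 - 2*cos(z) + 1)/(cos(z)^2 + 2*cos(z) + 1)


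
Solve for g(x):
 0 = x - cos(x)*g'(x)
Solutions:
 g(x) = C1 + Integral(x/cos(x), x)


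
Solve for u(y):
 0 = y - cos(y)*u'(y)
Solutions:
 u(y) = C1 + Integral(y/cos(y), y)


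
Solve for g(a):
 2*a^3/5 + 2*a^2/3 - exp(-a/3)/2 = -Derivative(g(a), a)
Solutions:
 g(a) = C1 - a^4/10 - 2*a^3/9 - 3*exp(-a/3)/2


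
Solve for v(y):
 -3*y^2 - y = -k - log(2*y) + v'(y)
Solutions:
 v(y) = C1 + k*y - y^3 - y^2/2 + y*log(y) - y + y*log(2)


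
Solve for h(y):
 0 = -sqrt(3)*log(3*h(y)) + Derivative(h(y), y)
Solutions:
 -sqrt(3)*Integral(1/(log(_y) + log(3)), (_y, h(y)))/3 = C1 - y


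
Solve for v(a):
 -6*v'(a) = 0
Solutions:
 v(a) = C1


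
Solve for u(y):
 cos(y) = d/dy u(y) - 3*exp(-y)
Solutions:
 u(y) = C1 + sin(y) - 3*exp(-y)


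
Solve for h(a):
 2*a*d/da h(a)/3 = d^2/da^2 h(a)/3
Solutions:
 h(a) = C1 + C2*erfi(a)


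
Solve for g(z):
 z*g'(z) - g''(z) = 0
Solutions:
 g(z) = C1 + C2*erfi(sqrt(2)*z/2)


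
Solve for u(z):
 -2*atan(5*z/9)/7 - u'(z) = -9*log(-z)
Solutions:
 u(z) = C1 + 9*z*log(-z) - 2*z*atan(5*z/9)/7 - 9*z + 9*log(25*z^2 + 81)/35


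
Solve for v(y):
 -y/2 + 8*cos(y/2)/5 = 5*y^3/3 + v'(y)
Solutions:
 v(y) = C1 - 5*y^4/12 - y^2/4 + 16*sin(y/2)/5


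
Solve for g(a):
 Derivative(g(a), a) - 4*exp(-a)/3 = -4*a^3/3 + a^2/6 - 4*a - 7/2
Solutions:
 g(a) = C1 - a^4/3 + a^3/18 - 2*a^2 - 7*a/2 - 4*exp(-a)/3


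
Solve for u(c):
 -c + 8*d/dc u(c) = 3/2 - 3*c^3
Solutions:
 u(c) = C1 - 3*c^4/32 + c^2/16 + 3*c/16


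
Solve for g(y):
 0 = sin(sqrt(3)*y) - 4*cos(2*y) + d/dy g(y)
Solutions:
 g(y) = C1 + 2*sin(2*y) + sqrt(3)*cos(sqrt(3)*y)/3


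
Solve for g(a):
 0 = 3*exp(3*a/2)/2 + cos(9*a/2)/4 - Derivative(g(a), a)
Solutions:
 g(a) = C1 + exp(3*a/2) + sin(9*a/2)/18


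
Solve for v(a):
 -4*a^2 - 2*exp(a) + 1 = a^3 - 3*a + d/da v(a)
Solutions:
 v(a) = C1 - a^4/4 - 4*a^3/3 + 3*a^2/2 + a - 2*exp(a)


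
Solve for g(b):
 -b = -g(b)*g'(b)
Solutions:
 g(b) = -sqrt(C1 + b^2)
 g(b) = sqrt(C1 + b^2)


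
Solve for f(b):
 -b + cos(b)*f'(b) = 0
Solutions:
 f(b) = C1 + Integral(b/cos(b), b)


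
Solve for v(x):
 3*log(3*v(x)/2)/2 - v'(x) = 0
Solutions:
 2*Integral(1/(-log(_y) - log(3) + log(2)), (_y, v(x)))/3 = C1 - x


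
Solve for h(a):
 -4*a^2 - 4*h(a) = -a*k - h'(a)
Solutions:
 h(a) = C1*exp(4*a) - a^2 + a*k/4 - a/2 + k/16 - 1/8


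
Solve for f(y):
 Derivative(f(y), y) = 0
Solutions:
 f(y) = C1


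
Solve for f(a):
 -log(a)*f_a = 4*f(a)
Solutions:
 f(a) = C1*exp(-4*li(a))


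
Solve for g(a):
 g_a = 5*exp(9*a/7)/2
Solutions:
 g(a) = C1 + 35*exp(9*a/7)/18


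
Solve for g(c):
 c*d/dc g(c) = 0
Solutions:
 g(c) = C1


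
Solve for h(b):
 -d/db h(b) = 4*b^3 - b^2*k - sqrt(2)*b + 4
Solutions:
 h(b) = C1 - b^4 + b^3*k/3 + sqrt(2)*b^2/2 - 4*b


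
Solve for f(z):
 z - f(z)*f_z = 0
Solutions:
 f(z) = -sqrt(C1 + z^2)
 f(z) = sqrt(C1 + z^2)


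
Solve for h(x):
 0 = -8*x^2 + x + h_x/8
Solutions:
 h(x) = C1 + 64*x^3/3 - 4*x^2


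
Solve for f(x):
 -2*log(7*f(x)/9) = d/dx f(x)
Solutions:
 -Integral(1/(-log(_y) - log(7) + 2*log(3)), (_y, f(x)))/2 = C1 - x


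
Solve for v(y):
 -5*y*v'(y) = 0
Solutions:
 v(y) = C1


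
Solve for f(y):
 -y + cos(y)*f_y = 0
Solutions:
 f(y) = C1 + Integral(y/cos(y), y)


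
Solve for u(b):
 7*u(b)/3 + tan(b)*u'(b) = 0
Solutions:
 u(b) = C1/sin(b)^(7/3)


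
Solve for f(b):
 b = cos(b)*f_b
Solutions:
 f(b) = C1 + Integral(b/cos(b), b)


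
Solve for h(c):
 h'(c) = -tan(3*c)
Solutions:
 h(c) = C1 + log(cos(3*c))/3


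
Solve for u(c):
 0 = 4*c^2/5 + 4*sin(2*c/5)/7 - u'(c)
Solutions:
 u(c) = C1 + 4*c^3/15 - 10*cos(2*c/5)/7


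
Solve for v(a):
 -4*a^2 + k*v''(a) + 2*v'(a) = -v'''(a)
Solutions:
 v(a) = C1 + C2*exp(a*(-k + sqrt(k^2 - 8))/2) + C3*exp(-a*(k + sqrt(k^2 - 8))/2) + 2*a^3/3 - a^2*k + a*k^2 - 2*a


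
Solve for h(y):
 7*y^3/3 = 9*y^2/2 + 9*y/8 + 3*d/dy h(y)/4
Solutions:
 h(y) = C1 + 7*y^4/9 - 2*y^3 - 3*y^2/4


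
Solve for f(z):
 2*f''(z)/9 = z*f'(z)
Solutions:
 f(z) = C1 + C2*erfi(3*z/2)


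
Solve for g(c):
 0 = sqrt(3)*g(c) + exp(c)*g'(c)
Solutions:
 g(c) = C1*exp(sqrt(3)*exp(-c))


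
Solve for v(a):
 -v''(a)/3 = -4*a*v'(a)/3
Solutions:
 v(a) = C1 + C2*erfi(sqrt(2)*a)


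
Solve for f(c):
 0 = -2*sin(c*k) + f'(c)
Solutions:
 f(c) = C1 - 2*cos(c*k)/k


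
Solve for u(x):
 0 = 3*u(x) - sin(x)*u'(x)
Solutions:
 u(x) = C1*(cos(x) - 1)^(3/2)/(cos(x) + 1)^(3/2)


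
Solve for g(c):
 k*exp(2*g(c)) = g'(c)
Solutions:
 g(c) = log(-sqrt(-1/(C1 + c*k))) - log(2)/2
 g(c) = log(-1/(C1 + c*k))/2 - log(2)/2


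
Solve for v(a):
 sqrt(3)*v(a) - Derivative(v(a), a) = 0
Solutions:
 v(a) = C1*exp(sqrt(3)*a)


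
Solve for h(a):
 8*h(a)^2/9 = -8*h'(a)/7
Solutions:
 h(a) = 9/(C1 + 7*a)


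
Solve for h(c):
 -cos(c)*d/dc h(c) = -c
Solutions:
 h(c) = C1 + Integral(c/cos(c), c)


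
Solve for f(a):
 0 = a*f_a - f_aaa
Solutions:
 f(a) = C1 + Integral(C2*airyai(a) + C3*airybi(a), a)


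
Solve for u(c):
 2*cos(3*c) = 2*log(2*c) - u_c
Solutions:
 u(c) = C1 + 2*c*log(c) - 2*c + 2*c*log(2) - 2*sin(3*c)/3


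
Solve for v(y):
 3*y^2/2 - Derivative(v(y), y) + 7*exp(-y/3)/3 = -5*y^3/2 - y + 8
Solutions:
 v(y) = C1 + 5*y^4/8 + y^3/2 + y^2/2 - 8*y - 7*exp(-y/3)


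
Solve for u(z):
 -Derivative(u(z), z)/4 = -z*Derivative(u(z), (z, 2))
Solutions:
 u(z) = C1 + C2*z^(5/4)


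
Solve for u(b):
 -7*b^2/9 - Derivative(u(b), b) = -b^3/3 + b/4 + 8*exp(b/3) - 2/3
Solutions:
 u(b) = C1 + b^4/12 - 7*b^3/27 - b^2/8 + 2*b/3 - 24*exp(b/3)


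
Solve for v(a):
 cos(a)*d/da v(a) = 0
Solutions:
 v(a) = C1


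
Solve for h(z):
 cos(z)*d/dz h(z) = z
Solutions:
 h(z) = C1 + Integral(z/cos(z), z)


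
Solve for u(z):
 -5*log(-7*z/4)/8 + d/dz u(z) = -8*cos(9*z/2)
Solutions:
 u(z) = C1 + 5*z*log(-z)/8 - 5*z*log(2)/4 - 5*z/8 + 5*z*log(7)/8 - 16*sin(9*z/2)/9


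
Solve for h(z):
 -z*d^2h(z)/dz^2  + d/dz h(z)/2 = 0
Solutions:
 h(z) = C1 + C2*z^(3/2)


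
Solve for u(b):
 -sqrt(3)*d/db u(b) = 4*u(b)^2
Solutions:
 u(b) = 3/(C1 + 4*sqrt(3)*b)


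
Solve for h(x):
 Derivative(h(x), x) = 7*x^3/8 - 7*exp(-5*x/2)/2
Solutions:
 h(x) = C1 + 7*x^4/32 + 7*exp(-5*x/2)/5


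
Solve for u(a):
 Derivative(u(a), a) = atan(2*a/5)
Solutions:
 u(a) = C1 + a*atan(2*a/5) - 5*log(4*a^2 + 25)/4


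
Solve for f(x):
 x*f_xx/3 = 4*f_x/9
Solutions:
 f(x) = C1 + C2*x^(7/3)


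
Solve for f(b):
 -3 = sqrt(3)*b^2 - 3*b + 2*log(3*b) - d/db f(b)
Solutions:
 f(b) = C1 + sqrt(3)*b^3/3 - 3*b^2/2 + 2*b*log(b) + b + b*log(9)


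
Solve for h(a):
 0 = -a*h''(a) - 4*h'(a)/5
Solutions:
 h(a) = C1 + C2*a^(1/5)


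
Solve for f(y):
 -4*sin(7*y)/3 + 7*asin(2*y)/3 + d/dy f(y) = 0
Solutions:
 f(y) = C1 - 7*y*asin(2*y)/3 - 7*sqrt(1 - 4*y^2)/6 - 4*cos(7*y)/21


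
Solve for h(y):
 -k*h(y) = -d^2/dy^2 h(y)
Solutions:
 h(y) = C1*exp(-sqrt(k)*y) + C2*exp(sqrt(k)*y)


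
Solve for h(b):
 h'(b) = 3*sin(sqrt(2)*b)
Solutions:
 h(b) = C1 - 3*sqrt(2)*cos(sqrt(2)*b)/2


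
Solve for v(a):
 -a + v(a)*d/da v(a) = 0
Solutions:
 v(a) = -sqrt(C1 + a^2)
 v(a) = sqrt(C1 + a^2)


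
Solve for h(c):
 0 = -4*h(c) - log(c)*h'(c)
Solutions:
 h(c) = C1*exp(-4*li(c))


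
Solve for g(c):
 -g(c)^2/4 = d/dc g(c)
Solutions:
 g(c) = 4/(C1 + c)


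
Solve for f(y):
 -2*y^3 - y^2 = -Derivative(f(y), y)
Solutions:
 f(y) = C1 + y^4/2 + y^3/3


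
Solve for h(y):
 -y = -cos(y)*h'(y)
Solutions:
 h(y) = C1 + Integral(y/cos(y), y)


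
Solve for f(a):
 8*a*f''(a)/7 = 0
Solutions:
 f(a) = C1 + C2*a


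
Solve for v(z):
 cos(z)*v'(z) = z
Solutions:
 v(z) = C1 + Integral(z/cos(z), z)


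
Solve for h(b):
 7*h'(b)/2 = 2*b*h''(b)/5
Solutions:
 h(b) = C1 + C2*b^(39/4)


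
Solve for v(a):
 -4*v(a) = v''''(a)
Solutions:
 v(a) = (C1*sin(a) + C2*cos(a))*exp(-a) + (C3*sin(a) + C4*cos(a))*exp(a)


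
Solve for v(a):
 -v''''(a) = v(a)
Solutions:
 v(a) = (C1*sin(sqrt(2)*a/2) + C2*cos(sqrt(2)*a/2))*exp(-sqrt(2)*a/2) + (C3*sin(sqrt(2)*a/2) + C4*cos(sqrt(2)*a/2))*exp(sqrt(2)*a/2)


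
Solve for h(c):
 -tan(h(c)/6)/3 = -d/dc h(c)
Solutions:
 h(c) = -6*asin(C1*exp(c/18)) + 6*pi
 h(c) = 6*asin(C1*exp(c/18))


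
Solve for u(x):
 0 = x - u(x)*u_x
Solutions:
 u(x) = -sqrt(C1 + x^2)
 u(x) = sqrt(C1 + x^2)


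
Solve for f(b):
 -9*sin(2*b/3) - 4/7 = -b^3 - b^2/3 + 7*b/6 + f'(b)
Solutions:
 f(b) = C1 + b^4/4 + b^3/9 - 7*b^2/12 - 4*b/7 + 27*cos(2*b/3)/2


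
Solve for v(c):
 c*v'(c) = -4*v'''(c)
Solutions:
 v(c) = C1 + Integral(C2*airyai(-2^(1/3)*c/2) + C3*airybi(-2^(1/3)*c/2), c)


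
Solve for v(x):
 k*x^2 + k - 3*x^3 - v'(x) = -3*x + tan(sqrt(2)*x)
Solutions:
 v(x) = C1 + k*x^3/3 + k*x - 3*x^4/4 + 3*x^2/2 + sqrt(2)*log(cos(sqrt(2)*x))/2
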